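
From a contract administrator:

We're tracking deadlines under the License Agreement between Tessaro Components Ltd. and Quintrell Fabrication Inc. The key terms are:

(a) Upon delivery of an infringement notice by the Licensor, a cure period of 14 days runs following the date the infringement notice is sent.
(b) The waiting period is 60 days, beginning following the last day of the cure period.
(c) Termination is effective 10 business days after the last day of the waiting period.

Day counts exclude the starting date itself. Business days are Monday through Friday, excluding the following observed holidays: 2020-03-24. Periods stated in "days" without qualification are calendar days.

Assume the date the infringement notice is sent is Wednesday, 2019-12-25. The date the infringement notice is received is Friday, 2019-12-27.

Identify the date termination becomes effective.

Adding 14 calendar days to 2019-12-25 gives 2020-01-08, which is the last day of the cure period.
Adding 60 calendar days to 2020-01-08 gives 2020-03-08, which is the last day of the waiting period.
From Sunday, 2020-03-08, 10 business days (Mar 9, Mar 10, Mar 11, Mar 12, Mar 13, Mar 16, Mar 17, Mar 18, Mar 19, Mar 20, skipping weekends) brings us to Friday, 2020-03-20, which is the date termination becomes effective.

2020-03-20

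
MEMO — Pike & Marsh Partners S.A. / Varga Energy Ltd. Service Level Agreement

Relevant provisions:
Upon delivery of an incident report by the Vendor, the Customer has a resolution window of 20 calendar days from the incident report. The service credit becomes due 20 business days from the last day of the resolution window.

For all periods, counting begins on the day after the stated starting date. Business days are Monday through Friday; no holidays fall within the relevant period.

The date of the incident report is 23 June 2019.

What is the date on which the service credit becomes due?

Adding 20 calendar days to 23 June 2019 gives 13 July 2019, which is the last day of the resolution window.
The date on which the service credit becomes due: 20 business days after Saturday, 13 July 2019, skipping weekends — Jul 15, Jul 16, Jul 17, Jul 18, …, Aug 7, Aug 8, Aug 9 — lands on Friday, 9 August 2019.

9 August 2019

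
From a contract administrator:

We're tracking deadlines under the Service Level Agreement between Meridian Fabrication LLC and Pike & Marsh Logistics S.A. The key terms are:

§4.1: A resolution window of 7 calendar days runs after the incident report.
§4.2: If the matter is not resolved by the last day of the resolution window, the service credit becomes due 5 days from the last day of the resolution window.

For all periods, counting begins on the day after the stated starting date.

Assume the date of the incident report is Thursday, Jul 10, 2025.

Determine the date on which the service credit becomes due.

Jul 22, 2025

Adding 7 calendar days to Jul 10, 2025 gives Jul 17, 2025, which is the last day of the resolution window.
The date on which the service credit becomes due: 5 calendar days after Jul 17, 2025 is Jul 22, 2025.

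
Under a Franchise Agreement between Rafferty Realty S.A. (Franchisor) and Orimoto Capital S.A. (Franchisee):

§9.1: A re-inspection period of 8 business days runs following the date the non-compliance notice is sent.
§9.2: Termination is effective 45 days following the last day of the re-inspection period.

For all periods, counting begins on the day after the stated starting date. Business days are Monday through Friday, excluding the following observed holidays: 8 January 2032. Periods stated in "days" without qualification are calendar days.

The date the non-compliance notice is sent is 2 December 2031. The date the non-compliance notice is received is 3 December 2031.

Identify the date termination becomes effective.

The last day of the re-inspection period: 8 business days after Tuesday, 2 December 2031, skipping weekends — Dec 3, Dec 4, Dec 5, Dec 8, Dec 9, Dec 10, Dec 11, Dec 12 — lands on Friday, 12 December 2031.
The date termination becomes effective: 12 December 2031 + 45 days = 26 January 2032.

26 January 2032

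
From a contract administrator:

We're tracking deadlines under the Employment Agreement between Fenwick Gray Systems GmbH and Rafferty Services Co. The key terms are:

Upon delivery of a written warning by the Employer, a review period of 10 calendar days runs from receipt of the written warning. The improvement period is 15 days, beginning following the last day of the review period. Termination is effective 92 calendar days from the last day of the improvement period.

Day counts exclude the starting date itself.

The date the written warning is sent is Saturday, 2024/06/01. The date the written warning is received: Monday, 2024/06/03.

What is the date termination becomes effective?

2024/09/28

The last day of the review period: 10 calendar days after 2024/06/03 is 2024/06/13.
The last day of the improvement period: 2024/06/13 + 15 days = 2024/06/28.
The date termination becomes effective: 92 calendar days after 2024/06/28 is 2024/09/28.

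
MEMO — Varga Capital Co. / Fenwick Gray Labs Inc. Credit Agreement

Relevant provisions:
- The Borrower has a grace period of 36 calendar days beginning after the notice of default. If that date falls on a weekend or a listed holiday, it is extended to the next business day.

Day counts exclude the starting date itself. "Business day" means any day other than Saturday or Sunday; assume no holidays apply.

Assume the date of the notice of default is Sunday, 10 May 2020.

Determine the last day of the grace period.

Adding 36 calendar days to 10 May 2020 gives 15 June 2020, which is the last day of the grace period. 15 June 2020 is a Monday, so no roll-forward applies.

15 June 2020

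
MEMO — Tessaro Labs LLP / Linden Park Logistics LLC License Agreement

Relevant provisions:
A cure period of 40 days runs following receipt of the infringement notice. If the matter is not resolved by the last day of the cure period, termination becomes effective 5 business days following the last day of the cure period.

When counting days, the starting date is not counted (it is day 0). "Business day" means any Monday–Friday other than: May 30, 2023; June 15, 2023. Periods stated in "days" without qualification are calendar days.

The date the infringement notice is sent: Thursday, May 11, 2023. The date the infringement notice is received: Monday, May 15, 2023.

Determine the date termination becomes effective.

June 30, 2023

The last day of the cure period: 40 calendar days after May 15, 2023 is June 24, 2023.
The date termination becomes effective: 5 business days after Saturday, June 24, 2023, skipping weekends — Jun 26, Jun 27, Jun 28, Jun 29, Jun 30 — lands on Friday, June 30, 2023.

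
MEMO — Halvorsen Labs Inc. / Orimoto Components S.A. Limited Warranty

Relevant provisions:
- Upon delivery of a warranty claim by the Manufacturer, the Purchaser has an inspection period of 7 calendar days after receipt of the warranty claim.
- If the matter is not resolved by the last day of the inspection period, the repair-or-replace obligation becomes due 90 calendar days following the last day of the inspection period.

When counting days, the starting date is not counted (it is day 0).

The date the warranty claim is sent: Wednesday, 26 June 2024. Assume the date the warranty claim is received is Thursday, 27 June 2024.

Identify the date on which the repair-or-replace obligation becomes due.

The last day of the inspection period: 7 calendar days after 27 June 2024 is 4 July 2024.
The date on which the repair-or-replace obligation becomes due: 4 July 2024 + 90 days = 2 October 2024.

2 October 2024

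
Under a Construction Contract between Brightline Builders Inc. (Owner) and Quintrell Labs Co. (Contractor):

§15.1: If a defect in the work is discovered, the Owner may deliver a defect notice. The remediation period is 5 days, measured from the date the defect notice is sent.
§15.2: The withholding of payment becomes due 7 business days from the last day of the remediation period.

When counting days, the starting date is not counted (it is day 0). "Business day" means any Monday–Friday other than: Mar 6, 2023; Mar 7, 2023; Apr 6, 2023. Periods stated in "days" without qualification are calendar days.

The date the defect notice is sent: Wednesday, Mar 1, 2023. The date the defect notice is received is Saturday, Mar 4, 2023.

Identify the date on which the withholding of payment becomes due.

Adding 5 calendar days to Mar 1, 2023 gives Mar 6, 2023, which is the last day of the remediation period.
From Monday, Mar 6, 2023, 7 business days (Mar 8, Mar 9, Mar 10, Mar 13, Mar 14, Mar 15, Mar 16, skipping weekends and the listed holiday on Mar 7) brings us to Thursday, Mar 16, 2023, which is the date on which the withholding of payment becomes due.

Mar 16, 2023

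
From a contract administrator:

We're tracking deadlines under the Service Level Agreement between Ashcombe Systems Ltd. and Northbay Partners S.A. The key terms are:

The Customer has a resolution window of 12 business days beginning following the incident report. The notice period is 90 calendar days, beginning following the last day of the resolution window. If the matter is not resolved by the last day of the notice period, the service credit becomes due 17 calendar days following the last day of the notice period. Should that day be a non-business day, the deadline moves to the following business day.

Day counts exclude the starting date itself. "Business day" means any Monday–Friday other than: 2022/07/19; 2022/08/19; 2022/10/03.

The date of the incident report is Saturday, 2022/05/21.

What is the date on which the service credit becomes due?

The last day of the resolution window: counting 12 business days from Saturday, 2022/05/21 (May 23, May 24, May 25, May 26, …, Jun 3, Jun 6, Jun 7, skipping weekends) reaches Tuesday, 2022/06/07.
The last day of the notice period: 90 calendar days after 2022/06/07 is 2022/09/05.
Adding 17 calendar days to 2022/09/05 gives 2022/09/22, which is the date on which the service credit becomes due. 2022/09/22 is a Thursday and is not a listed holiday, so no roll-forward applies.

2022/09/22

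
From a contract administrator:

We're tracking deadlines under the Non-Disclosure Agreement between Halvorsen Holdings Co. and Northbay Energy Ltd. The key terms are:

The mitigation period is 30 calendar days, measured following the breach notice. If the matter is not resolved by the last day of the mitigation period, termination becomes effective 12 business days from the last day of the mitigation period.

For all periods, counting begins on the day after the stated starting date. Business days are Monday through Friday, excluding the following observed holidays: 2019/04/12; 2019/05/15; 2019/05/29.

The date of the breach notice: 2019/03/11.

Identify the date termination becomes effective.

2019/04/29

Adding 30 calendar days to 2019/03/11 gives 2019/04/10, which is the last day of the mitigation period.
From Wednesday, 2019/04/10, 12 business days (Apr 11, Apr 15, Apr 16, Apr 17, …, Apr 25, Apr 26, Apr 29, skipping weekends and the listed holiday on Apr 12) brings us to Monday, 2019/04/29, which is the date termination becomes effective.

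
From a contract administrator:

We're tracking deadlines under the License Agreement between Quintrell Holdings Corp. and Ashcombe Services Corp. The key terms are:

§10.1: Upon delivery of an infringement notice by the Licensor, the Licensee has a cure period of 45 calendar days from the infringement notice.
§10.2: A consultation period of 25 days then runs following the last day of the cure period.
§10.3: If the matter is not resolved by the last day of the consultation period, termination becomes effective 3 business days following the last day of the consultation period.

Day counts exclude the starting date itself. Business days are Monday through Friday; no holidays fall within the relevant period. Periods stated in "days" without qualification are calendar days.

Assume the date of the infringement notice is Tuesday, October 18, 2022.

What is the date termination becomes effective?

December 30, 2022

Adding 45 calendar days to October 18, 2022 gives December 2, 2022, which is the last day of the cure period.
The last day of the consultation period: December 2, 2022 + 25 days = December 27, 2022.
The date termination becomes effective: counting 3 business days from Tuesday, December 27, 2022 (Dec 28, Dec 29, Dec 30, skipping weekends) reaches Friday, December 30, 2022.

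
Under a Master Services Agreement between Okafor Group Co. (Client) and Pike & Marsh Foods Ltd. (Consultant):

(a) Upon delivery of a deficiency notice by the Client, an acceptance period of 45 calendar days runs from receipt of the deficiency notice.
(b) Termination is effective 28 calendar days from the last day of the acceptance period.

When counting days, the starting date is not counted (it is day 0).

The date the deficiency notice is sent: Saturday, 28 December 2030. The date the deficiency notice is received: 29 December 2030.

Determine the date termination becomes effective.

12 March 2031

The last day of the acceptance period: 29 December 2030 + 45 days = 12 February 2031.
Adding 28 calendar days to 12 February 2031 gives 12 March 2031, which is the date termination becomes effective.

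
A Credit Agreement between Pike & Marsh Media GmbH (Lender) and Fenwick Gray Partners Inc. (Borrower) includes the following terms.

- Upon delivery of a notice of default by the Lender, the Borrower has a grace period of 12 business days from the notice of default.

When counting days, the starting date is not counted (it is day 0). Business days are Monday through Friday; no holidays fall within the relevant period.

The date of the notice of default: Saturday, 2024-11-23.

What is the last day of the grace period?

From Saturday, 2024-11-23, 12 business days (Nov 25, Nov 26, Nov 27, Nov 28, …, Dec 6, Dec 9, Dec 10, skipping weekends) brings us to Tuesday, 2024-12-10, which is the last day of the grace period.

2024-12-10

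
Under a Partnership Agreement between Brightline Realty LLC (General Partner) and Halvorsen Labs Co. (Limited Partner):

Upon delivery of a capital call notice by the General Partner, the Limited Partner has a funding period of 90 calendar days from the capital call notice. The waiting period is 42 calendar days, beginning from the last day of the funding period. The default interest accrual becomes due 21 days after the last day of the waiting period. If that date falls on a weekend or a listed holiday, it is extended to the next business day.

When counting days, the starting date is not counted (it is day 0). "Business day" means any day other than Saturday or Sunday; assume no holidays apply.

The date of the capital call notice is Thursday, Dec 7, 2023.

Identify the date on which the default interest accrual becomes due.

May 8, 2024

The last day of the funding period: Dec 7, 2023 + 90 days = Mar 6, 2024.
The last day of the waiting period: Mar 6, 2024 + 42 days = Apr 17, 2024.
Adding 21 calendar days to Apr 17, 2024 gives May 8, 2024, which is the date on which the default interest accrual becomes due. May 8, 2024 is a Wednesday, so no roll-forward applies.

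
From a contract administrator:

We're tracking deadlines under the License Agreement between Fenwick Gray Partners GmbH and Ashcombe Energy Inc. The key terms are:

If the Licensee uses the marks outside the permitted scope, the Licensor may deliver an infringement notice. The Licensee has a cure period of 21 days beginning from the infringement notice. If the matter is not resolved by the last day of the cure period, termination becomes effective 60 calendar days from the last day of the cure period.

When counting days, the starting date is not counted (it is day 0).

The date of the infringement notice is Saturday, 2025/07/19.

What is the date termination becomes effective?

The last day of the cure period: 2025/07/19 + 21 days = 2025/08/09.
The date termination becomes effective: 60 calendar days after 2025/08/09 is 2025/10/08.

2025/10/08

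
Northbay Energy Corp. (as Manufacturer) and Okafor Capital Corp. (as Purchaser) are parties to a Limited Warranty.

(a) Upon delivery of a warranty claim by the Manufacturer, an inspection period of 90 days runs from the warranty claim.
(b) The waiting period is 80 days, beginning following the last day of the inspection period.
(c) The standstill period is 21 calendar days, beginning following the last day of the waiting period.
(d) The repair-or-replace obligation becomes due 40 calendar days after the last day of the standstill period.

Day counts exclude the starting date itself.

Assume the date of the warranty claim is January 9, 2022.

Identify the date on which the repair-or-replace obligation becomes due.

August 28, 2022

Adding 90 calendar days to January 9, 2022 gives April 9, 2022, which is the last day of the inspection period.
Adding 80 calendar days to April 9, 2022 gives June 28, 2022, which is the last day of the waiting period.
The last day of the standstill period: 21 calendar days after June 28, 2022 is July 19, 2022.
The date on which the repair-or-replace obligation becomes due: July 19, 2022 + 40 days = August 28, 2022.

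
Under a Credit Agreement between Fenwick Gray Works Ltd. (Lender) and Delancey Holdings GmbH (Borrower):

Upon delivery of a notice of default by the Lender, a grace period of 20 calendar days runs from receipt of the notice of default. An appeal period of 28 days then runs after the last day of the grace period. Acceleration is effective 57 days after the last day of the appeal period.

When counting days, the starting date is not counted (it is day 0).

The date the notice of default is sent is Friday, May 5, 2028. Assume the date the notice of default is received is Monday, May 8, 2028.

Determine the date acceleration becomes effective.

August 21, 2028

Adding 20 calendar days to May 8, 2028 gives May 28, 2028, which is the last day of the grace period.
The last day of the appeal period: 28 calendar days after May 28, 2028 is June 25, 2028.
Adding 57 calendar days to June 25, 2028 gives August 21, 2028, which is the date acceleration becomes effective.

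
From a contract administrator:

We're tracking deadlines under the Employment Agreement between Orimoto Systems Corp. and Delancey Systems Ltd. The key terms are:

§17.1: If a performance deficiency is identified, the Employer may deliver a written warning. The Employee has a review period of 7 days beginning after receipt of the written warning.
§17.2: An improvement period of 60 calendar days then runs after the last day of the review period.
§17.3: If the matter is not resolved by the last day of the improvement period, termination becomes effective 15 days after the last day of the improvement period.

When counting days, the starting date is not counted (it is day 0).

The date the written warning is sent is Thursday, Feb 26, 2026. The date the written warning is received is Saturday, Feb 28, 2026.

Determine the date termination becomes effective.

May 21, 2026

Adding 7 calendar days to Feb 28, 2026 gives Mar 7, 2026, which is the last day of the review period.
Adding 60 calendar days to Mar 7, 2026 gives May 6, 2026, which is the last day of the improvement period.
The date termination becomes effective: 15 calendar days after May 6, 2026 is May 21, 2026.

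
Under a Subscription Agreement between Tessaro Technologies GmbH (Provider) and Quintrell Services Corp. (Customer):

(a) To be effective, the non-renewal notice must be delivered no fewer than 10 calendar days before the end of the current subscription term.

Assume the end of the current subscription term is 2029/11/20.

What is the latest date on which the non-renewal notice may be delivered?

Counting back 10 calendar days from 2029/11/20 gives 2029/11/10.

2029/11/10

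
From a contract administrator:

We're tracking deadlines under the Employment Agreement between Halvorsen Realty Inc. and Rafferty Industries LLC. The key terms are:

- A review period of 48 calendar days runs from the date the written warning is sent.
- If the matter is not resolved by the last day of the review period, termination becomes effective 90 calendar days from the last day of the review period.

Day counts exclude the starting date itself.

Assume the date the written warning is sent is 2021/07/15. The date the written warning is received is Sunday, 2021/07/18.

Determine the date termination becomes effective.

2021/11/30

The last day of the review period: 2021/07/15 + 48 days = 2021/09/01.
The date termination becomes effective: 2021/09/01 + 90 days = 2021/11/30.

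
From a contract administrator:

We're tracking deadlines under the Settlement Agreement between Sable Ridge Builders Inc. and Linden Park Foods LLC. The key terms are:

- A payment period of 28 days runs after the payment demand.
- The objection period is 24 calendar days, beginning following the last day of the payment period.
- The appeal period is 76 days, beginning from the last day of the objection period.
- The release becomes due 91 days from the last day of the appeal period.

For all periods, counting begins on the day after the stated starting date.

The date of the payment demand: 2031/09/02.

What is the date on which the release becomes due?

The last day of the payment period: 28 calendar days after 2031/09/02 is 2031/09/30.
Adding 24 calendar days to 2031/09/30 gives 2031/10/24, which is the last day of the objection period.
The last day of the appeal period: 2031/10/24 + 76 days = 2032/01/08.
The date on which the release becomes due: 91 calendar days after 2032/01/08 is 2032/04/08.

2032/04/08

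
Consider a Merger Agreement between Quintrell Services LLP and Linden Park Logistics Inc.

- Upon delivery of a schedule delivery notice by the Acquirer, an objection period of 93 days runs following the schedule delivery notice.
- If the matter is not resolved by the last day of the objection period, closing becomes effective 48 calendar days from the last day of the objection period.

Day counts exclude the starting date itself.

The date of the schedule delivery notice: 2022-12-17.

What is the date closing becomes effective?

2023-05-07

The last day of the objection period: 2022-12-17 + 93 days = 2023-03-20.
The date closing becomes effective: 48 calendar days after 2023-03-20 is 2023-05-07.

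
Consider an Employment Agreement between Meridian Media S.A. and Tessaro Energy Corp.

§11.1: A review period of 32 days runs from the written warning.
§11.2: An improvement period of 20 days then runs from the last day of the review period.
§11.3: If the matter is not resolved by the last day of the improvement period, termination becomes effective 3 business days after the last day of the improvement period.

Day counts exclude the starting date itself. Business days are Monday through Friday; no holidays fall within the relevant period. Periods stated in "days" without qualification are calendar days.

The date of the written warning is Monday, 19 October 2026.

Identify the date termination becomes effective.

15 December 2026

The last day of the review period: 19 October 2026 + 32 days = 20 November 2026.
The last day of the improvement period: 20 November 2026 + 20 days = 10 December 2026.
From Thursday, 10 December 2026, 3 business days (Dec 11, Dec 14, Dec 15, skipping weekends) brings us to Tuesday, 15 December 2026, which is the date termination becomes effective.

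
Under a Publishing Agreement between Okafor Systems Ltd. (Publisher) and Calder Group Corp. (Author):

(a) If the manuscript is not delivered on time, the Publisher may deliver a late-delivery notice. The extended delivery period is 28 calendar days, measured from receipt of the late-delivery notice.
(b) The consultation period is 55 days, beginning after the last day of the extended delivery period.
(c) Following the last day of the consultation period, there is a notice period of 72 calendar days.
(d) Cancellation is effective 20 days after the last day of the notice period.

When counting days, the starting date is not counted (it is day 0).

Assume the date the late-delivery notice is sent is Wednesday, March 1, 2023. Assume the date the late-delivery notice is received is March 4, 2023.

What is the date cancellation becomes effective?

The last day of the extended delivery period: March 4, 2023 + 28 days = April 1, 2023.
The last day of the consultation period: April 1, 2023 + 55 days = May 26, 2023.
The last day of the notice period: May 26, 2023 + 72 days = August 6, 2023.
The date cancellation becomes effective: 20 calendar days after August 6, 2023 is August 26, 2023.

August 26, 2023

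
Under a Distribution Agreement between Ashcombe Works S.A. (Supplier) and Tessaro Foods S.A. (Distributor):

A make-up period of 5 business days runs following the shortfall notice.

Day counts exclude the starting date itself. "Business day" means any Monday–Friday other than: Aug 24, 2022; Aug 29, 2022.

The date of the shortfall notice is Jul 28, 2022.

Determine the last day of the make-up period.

Aug 4, 2022

The last day of the make-up period: counting 5 business days from Thursday, Jul 28, 2022 (Jul 29, Aug 1, Aug 2, Aug 3, Aug 4, skipping weekends) reaches Thursday, Aug 4, 2022.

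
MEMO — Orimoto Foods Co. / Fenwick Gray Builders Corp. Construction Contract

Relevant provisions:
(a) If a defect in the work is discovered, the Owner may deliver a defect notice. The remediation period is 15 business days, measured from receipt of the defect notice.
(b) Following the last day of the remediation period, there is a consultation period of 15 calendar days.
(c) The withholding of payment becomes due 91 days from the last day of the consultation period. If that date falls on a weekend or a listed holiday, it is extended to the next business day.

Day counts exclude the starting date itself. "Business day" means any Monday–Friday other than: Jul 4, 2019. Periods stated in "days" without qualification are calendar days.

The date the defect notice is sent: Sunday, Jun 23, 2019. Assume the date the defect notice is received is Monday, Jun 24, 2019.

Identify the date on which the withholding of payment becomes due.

The last day of the remediation period: 15 business days after Monday, Jun 24, 2019, skipping weekends and the listed holiday on Jul 4 — Jun 25, Jun 26, Jun 27, Jun 28, …, Jul 12, Jul 15, Jul 16 — lands on Tuesday, Jul 16, 2019.
The last day of the consultation period: Jul 16, 2019 + 15 days = Jul 31, 2019.
The date on which the withholding of payment becomes due: 91 calendar days after Jul 31, 2019 is Oct 30, 2019. Oct 30, 2019 is a Wednesday and is not a listed holiday, so no roll-forward applies.

Oct 30, 2019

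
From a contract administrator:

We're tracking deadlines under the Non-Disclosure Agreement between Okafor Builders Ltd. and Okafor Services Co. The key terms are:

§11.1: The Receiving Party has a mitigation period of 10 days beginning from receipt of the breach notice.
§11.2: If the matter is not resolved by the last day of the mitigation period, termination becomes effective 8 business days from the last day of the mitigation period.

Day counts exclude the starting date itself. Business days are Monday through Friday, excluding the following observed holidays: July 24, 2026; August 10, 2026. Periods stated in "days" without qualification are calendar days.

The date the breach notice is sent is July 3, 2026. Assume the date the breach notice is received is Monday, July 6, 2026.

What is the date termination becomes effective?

July 29, 2026

Adding 10 calendar days to July 6, 2026 gives July 16, 2026, which is the last day of the mitigation period.
The date termination becomes effective: 8 business days after Thursday, July 16, 2026, skipping weekends and the listed holiday on Jul 24 — Jul 17, Jul 20, Jul 21, Jul 22, Jul 23, Jul 27, Jul 28, Jul 29 — lands on Wednesday, July 29, 2026.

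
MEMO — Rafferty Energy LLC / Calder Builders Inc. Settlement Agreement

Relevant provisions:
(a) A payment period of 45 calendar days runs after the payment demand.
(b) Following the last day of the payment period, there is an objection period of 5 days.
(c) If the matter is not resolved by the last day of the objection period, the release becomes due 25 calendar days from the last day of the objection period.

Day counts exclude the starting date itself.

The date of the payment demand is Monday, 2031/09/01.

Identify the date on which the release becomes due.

2031/11/15

The last day of the payment period: 2031/09/01 + 45 days = 2031/10/16.
The last day of the objection period: 5 calendar days after 2031/10/16 is 2031/10/21.
Adding 25 calendar days to 2031/10/21 gives 2031/11/15, which is the date on which the release becomes due.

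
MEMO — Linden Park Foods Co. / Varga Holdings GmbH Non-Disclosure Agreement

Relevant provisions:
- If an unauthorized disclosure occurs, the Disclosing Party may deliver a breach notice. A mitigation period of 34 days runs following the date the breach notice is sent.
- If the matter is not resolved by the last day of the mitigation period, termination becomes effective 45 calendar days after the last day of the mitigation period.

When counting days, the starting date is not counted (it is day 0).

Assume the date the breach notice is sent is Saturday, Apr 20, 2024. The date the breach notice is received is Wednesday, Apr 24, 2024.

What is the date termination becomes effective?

Jul 8, 2024

The last day of the mitigation period: Apr 20, 2024 + 34 days = May 24, 2024.
The date termination becomes effective: 45 calendar days after May 24, 2024 is Jul 8, 2024.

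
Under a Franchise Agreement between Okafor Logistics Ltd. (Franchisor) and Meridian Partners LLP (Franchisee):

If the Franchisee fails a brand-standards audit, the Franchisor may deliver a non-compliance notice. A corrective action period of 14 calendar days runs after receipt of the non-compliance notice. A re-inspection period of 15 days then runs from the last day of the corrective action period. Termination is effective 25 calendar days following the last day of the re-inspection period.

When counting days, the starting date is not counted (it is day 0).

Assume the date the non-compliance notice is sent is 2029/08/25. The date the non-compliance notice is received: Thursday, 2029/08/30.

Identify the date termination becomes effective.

2029/10/23

The last day of the corrective action period: 14 calendar days after 2029/08/30 is 2029/09/13.
The last day of the re-inspection period: 15 calendar days after 2029/09/13 is 2029/09/28.
The date termination becomes effective: 25 calendar days after 2029/09/28 is 2029/10/23.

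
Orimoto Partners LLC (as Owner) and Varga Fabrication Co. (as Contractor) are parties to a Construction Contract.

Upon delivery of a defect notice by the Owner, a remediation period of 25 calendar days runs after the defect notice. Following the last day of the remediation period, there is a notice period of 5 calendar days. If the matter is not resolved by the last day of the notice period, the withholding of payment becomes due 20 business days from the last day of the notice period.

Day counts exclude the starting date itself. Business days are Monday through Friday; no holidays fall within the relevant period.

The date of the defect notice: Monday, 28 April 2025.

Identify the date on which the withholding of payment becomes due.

25 June 2025

Adding 25 calendar days to 28 April 2025 gives 23 May 2025, which is the last day of the remediation period.
Adding 5 calendar days to 23 May 2025 gives 28 May 2025, which is the last day of the notice period.
From Wednesday, 28 May 2025, 20 business days (May 29, May 30, Jun 2, Jun 3, …, Jun 23, Jun 24, Jun 25, skipping weekends) brings us to Wednesday, 25 June 2025, which is the date on which the withholding of payment becomes due.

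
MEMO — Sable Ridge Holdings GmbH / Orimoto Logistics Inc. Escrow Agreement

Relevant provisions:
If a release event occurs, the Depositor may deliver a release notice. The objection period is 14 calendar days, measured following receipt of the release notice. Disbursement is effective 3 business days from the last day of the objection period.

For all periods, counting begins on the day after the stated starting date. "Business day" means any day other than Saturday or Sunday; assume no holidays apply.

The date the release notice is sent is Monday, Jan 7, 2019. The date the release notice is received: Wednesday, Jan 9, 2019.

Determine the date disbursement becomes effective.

Jan 28, 2019

The last day of the objection period: 14 calendar days after Jan 9, 2019 is Jan 23, 2019.
From Wednesday, Jan 23, 2019, 3 business days (Jan 24, Jan 25, Jan 28, skipping weekends) brings us to Monday, Jan 28, 2019, which is the date disbursement becomes effective.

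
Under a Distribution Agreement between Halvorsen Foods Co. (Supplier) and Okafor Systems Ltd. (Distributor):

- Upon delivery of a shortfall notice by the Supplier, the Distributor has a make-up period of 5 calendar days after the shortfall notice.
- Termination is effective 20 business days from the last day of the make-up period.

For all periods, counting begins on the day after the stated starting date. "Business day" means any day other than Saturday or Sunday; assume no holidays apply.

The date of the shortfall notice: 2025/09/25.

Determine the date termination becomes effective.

The last day of the make-up period: 2025/09/25 + 5 days = 2025/09/30.
The date termination becomes effective: 20 business days after Tuesday, 2025/09/30, skipping weekends — Oct 1, Oct 2, Oct 3, Oct 6, …, Oct 24, Oct 27, Oct 28 — lands on Tuesday, 2025/10/28.

2025/10/28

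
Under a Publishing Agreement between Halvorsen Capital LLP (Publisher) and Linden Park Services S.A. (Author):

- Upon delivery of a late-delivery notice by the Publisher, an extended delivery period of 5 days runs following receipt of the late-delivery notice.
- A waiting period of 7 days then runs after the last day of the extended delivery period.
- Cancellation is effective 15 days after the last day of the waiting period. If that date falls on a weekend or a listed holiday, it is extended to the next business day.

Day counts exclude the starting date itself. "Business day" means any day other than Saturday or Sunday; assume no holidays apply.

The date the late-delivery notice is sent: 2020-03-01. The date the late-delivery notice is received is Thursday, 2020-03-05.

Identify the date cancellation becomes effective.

The last day of the extended delivery period: 2020-03-05 + 5 days = 2020-03-10.
The last day of the waiting period: 2020-03-10 + 7 days = 2020-03-17.
Adding 15 calendar days to 2020-03-17 gives 2020-04-01, which is the date cancellation becomes effective. 2020-04-01 is a Wednesday, so no roll-forward applies.

2020-04-01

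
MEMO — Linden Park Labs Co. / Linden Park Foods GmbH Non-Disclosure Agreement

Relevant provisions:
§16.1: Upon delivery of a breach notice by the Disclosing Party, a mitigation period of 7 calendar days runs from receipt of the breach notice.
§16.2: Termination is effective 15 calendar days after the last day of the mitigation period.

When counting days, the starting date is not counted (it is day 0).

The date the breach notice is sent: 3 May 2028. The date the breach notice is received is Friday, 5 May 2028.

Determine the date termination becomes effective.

27 May 2028

Adding 7 calendar days to 5 May 2028 gives 12 May 2028, which is the last day of the mitigation period.
The date termination becomes effective: 12 May 2028 + 15 days = 27 May 2028.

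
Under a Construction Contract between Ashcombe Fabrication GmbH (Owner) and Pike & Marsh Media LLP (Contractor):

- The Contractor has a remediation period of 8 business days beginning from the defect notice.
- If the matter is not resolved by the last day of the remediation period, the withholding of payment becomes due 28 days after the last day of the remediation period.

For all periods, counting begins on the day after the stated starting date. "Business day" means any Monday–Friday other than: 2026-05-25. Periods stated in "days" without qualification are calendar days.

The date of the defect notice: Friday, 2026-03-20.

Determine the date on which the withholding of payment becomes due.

The last day of the remediation period: counting 8 business days from Friday, 2026-03-20 (Mar 23, Mar 24, Mar 25, Mar 26, Mar 27, Mar 30, Mar 31, Apr 1, skipping weekends) reaches Wednesday, 2026-04-01.
Adding 28 calendar days to 2026-04-01 gives 2026-04-29, which is the date on which the withholding of payment becomes due.

2026-04-29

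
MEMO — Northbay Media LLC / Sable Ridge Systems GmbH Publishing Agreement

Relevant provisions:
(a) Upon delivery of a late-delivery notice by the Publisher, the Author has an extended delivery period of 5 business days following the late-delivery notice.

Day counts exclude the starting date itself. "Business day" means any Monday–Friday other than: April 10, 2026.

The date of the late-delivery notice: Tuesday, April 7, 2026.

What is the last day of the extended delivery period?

The last day of the extended delivery period: counting 5 business days from Tuesday, April 7, 2026 (Apr 8, Apr 9, Apr 13, Apr 14, Apr 15, skipping weekends and the listed holiday on Apr 10) reaches Wednesday, April 15, 2026.

April 15, 2026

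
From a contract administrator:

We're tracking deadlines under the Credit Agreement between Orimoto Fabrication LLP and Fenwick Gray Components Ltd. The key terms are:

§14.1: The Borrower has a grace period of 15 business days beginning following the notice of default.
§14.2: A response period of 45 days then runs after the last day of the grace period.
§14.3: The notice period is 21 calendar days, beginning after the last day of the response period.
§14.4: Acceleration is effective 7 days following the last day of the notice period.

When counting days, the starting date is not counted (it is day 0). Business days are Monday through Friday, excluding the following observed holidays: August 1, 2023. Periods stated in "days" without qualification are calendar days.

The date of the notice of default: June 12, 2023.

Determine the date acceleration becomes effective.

September 14, 2023

From Monday, June 12, 2023, 15 business days (Jun 13, Jun 14, Jun 15, Jun 16, …, Jun 29, Jun 30, Jul 3, skipping weekends) brings us to Monday, July 3, 2023, which is the last day of the grace period.
The last day of the response period: 45 calendar days after July 3, 2023 is August 17, 2023.
The last day of the notice period: 21 calendar days after August 17, 2023 is September 7, 2023.
The date acceleration becomes effective: September 7, 2023 + 7 days = September 14, 2023.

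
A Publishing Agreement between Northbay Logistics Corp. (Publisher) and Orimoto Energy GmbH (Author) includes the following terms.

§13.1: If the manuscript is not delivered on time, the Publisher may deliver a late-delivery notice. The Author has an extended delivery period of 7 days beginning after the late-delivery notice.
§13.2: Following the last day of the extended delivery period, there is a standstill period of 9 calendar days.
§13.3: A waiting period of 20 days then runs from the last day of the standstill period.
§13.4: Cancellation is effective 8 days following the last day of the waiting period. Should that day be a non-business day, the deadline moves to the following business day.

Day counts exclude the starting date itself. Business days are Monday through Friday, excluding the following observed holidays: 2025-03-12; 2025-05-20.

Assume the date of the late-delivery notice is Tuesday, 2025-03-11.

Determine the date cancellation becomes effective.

The last day of the extended delivery period: 2025-03-11 + 7 days = 2025-03-18.
The last day of the standstill period: 9 calendar days after 2025-03-18 is 2025-03-27.
Adding 20 calendar days to 2025-03-27 gives 2025-04-16, which is the last day of the waiting period.
The date cancellation becomes effective: 8 calendar days after 2025-04-16 is 2025-04-24. 2025-04-24 is a Thursday and is not a listed holiday, so no roll-forward applies.

2025-04-24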